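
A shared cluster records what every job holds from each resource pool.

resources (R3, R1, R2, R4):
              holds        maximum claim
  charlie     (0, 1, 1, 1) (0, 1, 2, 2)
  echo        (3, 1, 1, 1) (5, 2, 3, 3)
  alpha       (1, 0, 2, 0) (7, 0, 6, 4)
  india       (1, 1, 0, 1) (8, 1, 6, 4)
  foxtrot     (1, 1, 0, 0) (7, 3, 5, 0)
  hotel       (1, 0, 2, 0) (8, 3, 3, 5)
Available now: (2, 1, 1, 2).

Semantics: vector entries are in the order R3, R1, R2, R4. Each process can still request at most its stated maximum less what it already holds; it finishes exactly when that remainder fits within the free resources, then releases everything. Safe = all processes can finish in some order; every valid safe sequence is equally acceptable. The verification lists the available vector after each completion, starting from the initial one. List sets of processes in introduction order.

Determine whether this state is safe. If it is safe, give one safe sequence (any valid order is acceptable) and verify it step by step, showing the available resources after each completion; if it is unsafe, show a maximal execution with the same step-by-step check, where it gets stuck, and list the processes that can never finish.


UNSAFE — no complete ordering exists.
Key observation: after charlie, echo complete, (5, 3, 3, 4) is the best the pool ever gets, yet each leftover process wants more R3.
A maximal execution: charlie, echo — then nothing else fits. Check, step by step:
  pool = (2, 1, 1, 2)
  charlie needs (0, 0, 1, 1) <= (2, 1, 1, 2) -> finishes; pool += (0, 1, 1, 1) = (2, 2, 2, 3)
  echo needs (2, 1, 2, 2) <= (2, 2, 2, 3) -> finishes; pool += (3, 1, 1, 1) = (5, 3, 3, 4)
  alpha still needs (6, 0, 4, 4) but only (5, 3, 3, 4) is free — short on R3 and R2
  india still needs (7, 0, 6, 3) but only (5, 3, 3, 4) is free — short on R3 and R2
  foxtrot still needs (6, 2, 5, 0) but only (5, 3, 3, 4) is free — short on R3 and R2
  hotel still needs (7, 3, 1, 5) but only (5, 3, 3, 4) is free — short on R3 and R4
Processes that can never finish: alpha, india, foxtrot and hotel.


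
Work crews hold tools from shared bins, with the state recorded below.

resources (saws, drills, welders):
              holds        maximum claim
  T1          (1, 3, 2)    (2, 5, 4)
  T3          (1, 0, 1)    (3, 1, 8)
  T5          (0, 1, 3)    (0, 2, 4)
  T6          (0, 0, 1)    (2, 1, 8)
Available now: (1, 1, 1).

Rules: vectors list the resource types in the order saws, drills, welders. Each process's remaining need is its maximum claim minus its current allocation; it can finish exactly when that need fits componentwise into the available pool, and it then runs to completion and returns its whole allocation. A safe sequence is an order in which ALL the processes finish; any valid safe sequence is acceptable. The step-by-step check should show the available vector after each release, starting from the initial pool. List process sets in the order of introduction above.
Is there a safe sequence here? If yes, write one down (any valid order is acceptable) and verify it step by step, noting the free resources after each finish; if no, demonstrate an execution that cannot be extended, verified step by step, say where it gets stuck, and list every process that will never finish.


The state is UNSAFE.
Key observation: once T5, T1 finish, the pool peaks at (2, 5, 6) — and every remaining process still needs more welders than that.
The run T5, T1 cannot be extended any further. Walking it through:
  pool = (1, 1, 1)
  T5: need (0, 1, 1) fits (1, 1, 1); releases (0, 1, 3), pool now (1, 2, 4)
  T1: need (1, 2, 2) fits (1, 2, 4); releases (1, 3, 2), pool now (2, 5, 6)
  T3 still needs (2, 1, 7) but only (2, 5, 6) is free — short on welders
  T6 still needs (2, 1, 7) but only (2, 5, 6) is free — short on welders
Processes that can never finish: T3 and T6.


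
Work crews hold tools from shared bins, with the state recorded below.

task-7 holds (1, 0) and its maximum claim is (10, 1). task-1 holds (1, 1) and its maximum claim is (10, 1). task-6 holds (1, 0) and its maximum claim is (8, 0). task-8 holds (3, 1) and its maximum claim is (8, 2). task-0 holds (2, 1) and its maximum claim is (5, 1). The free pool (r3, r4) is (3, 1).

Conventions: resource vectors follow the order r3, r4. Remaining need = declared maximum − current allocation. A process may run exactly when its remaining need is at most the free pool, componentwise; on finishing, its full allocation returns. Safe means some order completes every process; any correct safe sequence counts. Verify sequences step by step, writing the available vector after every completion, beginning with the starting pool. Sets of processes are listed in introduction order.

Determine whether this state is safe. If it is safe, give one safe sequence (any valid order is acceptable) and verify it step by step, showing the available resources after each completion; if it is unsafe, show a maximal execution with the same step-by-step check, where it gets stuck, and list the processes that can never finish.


The state is SAFE; one workable sequence: task-0, task-8, task-6, task-1, task-7.
Key observation: task-0 is the earliest step where a requested resource binds exactly: need (3, 0), pool (3, 1) at its turn.
Check, step by step:
  pool = (3, 1)
  task-0: need (3, 0) fits (3, 1); releases (2, 1), pool now (5, 2)
  task-8: need (5, 1) fits (5, 2); releases (3, 1), pool now (8, 3)
  task-6: need (7, 0) fits (8, 3); releases (1, 0), pool now (9, 3)
  task-1: need (9, 0) fits (9, 3); releases (1, 1), pool now (10, 4)
  task-7: need (9, 1) fits (10, 4); releases (1, 0), pool now (11, 4)


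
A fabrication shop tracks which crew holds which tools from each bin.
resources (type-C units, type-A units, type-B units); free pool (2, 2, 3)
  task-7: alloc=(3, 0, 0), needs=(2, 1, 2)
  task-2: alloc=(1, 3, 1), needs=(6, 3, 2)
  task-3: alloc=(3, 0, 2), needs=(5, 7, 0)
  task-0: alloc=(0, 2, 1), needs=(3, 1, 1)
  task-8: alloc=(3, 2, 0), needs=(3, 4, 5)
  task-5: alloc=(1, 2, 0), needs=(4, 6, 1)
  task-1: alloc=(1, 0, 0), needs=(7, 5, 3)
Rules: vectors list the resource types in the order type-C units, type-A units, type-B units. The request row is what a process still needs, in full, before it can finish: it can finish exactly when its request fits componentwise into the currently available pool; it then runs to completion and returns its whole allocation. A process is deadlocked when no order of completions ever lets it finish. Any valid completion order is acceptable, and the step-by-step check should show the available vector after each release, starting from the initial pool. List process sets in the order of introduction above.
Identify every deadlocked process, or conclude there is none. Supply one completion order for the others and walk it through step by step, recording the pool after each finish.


Deadlocked set: task-2, task-3, task-8, task-5 and task-1.
Key observation: after task-7, task-0 the pool peaks at (5, 4, 4), and each blocked process is short somewhere: task-2 on type-C units; task-3 on type-A units; task-8 on type-B units; task-5 on type-A units; task-1 on type-C units, type-A units.
The rest can finish in the order task-7, task-0. Step-by-step check:
  pool = (2, 2, 3)
  run task-7 (needs (2, 1, 2), free (2, 2, 3)); after release of (3, 0, 0) the pool is (5, 2, 3)
  run task-0 (needs (3, 1, 1), free (5, 2, 3)); after release of (0, 2, 1) the pool is (5, 4, 4)
None of the blocked processes ever fits:
  blocked: task-2 wants (6, 3, 2), pool (5, 4, 4) — not enough type-C units
  blocked: task-3 wants (5, 7, 0), pool (5, 4, 4) — not enough type-A units
  blocked: task-8 wants (3, 4, 5), pool (5, 4, 4) — not enough type-B units
  blocked: task-5 wants (4, 6, 1), pool (5, 4, 4) — not enough type-A units
  blocked: task-1 wants (7, 5, 3), pool (5, 4, 4) — not enough type-C units and type-A units


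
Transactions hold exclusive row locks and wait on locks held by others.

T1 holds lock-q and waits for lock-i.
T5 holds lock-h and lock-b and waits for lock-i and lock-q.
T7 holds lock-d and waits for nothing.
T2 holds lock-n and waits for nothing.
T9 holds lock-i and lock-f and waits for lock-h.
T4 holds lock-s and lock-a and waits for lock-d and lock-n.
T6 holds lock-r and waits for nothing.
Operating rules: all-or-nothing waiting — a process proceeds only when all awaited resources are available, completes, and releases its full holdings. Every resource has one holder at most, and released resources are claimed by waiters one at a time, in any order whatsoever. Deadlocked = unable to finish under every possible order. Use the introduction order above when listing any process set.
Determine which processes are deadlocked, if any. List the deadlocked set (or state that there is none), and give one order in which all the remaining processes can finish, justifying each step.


The deadlocked set is T1, T5 and T9.
Key observation: the loop T1 -> T9 -> T5 -> T1 blocks itself forever; no other process is dragged down with it.
One completion order for the rest: T6, T2, T7, T4.
Walking it through:
  T6 waits on nothing -> runs at once and releases lock-r
  T2 waits on nothing -> runs at once and releases lock-n
  T7 waits on nothing -> runs at once and releases lock-d
  T4 waits on lock-d and lock-n — all released -> runs and releases lock-s and lock-a


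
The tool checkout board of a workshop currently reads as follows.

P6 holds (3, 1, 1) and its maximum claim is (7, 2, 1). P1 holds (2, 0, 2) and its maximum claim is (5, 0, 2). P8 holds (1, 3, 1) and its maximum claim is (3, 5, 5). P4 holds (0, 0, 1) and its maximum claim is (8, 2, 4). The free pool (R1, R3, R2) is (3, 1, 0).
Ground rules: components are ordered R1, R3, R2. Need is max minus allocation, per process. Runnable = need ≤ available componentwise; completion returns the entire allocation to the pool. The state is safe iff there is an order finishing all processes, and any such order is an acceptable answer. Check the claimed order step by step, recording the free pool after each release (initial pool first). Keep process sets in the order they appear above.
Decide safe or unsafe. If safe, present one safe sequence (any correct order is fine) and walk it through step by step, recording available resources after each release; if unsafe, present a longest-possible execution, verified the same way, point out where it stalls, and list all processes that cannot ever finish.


SAFE, for example via the order P1, P6, P4, P8.
Key observation: reading the order forward, P1 is the first process whose need (3, 0, 0) meets the free pool (3, 1, 0) exactly on a resource it requests.
Check, step by step:
  pool = (3, 1, 0)
  P1: need (3, 0, 0) fits (3, 1, 0); releases (2, 0, 2), pool now (5, 1, 2)
  P6: need (4, 1, 0) fits (5, 1, 2); releases (3, 1, 1), pool now (8, 2, 3)
  P4: need (8, 2, 3) fits (8, 2, 3); releases (0, 0, 1), pool now (8, 2, 4)
  P8: need (2, 2, 4) fits (8, 2, 4); releases (1, 3, 1), pool now (9, 5, 5)


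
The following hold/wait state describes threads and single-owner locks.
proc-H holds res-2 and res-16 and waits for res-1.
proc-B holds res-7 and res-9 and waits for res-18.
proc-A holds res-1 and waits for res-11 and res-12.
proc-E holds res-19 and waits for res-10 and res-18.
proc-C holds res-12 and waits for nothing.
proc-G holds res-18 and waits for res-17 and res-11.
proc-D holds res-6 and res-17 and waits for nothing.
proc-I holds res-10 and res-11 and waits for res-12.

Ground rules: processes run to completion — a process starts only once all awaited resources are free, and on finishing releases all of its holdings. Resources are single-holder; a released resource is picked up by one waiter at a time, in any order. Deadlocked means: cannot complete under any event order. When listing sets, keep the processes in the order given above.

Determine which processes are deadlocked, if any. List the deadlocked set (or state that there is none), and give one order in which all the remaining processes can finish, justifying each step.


No process is deadlocked.
Key observation: the waits form no ring: some process can always run, and its releases unblock the others one by one.
The rest can finish in the order proc-C, proc-I, proc-D, proc-A, proc-G, proc-E, proc-B, proc-H.
Walking it through:
  run proc-C (it waits on nothing); releases res-12
  run proc-I (all its waits — res-12 — are resolved); releases res-10 and res-11
  run proc-D (it waits on nothing); releases res-6 and res-17
  run proc-A (all its waits — res-11 and res-12 — are resolved); releases res-1
  run proc-G (all its waits — res-17 and res-11 — are resolved); releases res-18
  run proc-E (all its waits — res-10 and res-18 — are resolved); releases res-19
  run proc-B (all its waits — res-18 — are resolved); releases res-7 and res-9
  run proc-H (all its waits — res-1 — are resolved); releases res-2 and res-16


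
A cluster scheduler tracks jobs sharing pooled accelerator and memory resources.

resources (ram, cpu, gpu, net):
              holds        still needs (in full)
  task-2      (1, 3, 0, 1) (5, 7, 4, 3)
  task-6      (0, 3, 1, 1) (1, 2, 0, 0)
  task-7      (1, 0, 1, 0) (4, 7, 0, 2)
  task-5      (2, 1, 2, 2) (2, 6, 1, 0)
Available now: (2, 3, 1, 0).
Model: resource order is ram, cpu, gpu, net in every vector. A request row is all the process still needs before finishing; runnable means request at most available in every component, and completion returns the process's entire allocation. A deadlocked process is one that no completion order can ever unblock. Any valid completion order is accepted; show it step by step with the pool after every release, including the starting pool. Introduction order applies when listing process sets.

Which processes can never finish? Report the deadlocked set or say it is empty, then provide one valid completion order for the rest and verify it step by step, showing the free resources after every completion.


Nothing here is deadlocked.
Key observation: task-6 leads a chain of completions in which each release enables another process.
A valid finishing order for the others: task-6, task-5, task-7, task-2. Walking it through:
  pool = (2, 3, 1, 0)
  task-6: need (1, 2, 0, 0) fits (2, 3, 1, 0); releases (0, 3, 1, 1), pool now (2, 6, 2, 1)
  task-5: need (2, 6, 1, 0) fits (2, 6, 2, 1); releases (2, 1, 2, 2), pool now (4, 7, 4, 3)
  task-7: need (4, 7, 0, 2) fits (4, 7, 4, 3); releases (1, 0, 1, 0), pool now (5, 7, 5, 3)
  task-2: need (5, 7, 4, 3) fits (5, 7, 5, 3); releases (1, 3, 0, 1), pool now (6, 10, 5, 4)


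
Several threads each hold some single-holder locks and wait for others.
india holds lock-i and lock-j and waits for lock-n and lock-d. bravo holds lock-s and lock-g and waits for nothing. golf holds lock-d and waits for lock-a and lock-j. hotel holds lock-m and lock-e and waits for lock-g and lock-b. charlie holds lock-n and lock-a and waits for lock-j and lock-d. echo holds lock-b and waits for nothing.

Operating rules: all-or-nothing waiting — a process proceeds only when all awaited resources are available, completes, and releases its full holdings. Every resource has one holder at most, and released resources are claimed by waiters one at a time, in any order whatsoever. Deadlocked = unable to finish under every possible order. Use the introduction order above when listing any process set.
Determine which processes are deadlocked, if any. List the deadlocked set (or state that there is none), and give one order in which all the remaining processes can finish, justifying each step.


The deadlocked set is india, golf and charlie.
Key observation: the knot is the closed ring of waits india -> golf -> india; charlie is caught in further circular waits.
One completion order for the rest: bravo, echo, hotel.
Verifying each step:
  bravo waits on nothing -> runs at once and releases lock-s and lock-g
  echo waits on nothing -> runs at once and releases lock-b
  hotel: everything it awaited (lock-g and lock-b) is free; runs, freeing lock-m and lock-e


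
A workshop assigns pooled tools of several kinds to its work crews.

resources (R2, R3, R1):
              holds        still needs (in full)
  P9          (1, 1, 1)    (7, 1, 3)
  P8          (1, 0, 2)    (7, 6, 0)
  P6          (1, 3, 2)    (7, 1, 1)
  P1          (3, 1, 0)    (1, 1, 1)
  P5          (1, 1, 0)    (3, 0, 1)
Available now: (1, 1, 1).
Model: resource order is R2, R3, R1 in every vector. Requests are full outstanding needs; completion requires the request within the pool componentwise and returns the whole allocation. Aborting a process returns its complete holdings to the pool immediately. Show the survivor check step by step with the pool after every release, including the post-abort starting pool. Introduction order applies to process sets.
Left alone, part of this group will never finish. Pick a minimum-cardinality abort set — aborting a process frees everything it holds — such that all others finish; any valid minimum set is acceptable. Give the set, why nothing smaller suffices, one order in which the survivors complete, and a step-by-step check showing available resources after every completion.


Minimum abort set: P8 and P6.
Key observation: aborting P8 and P6 returns (2, 3, 4), and P9 — hopeless before — runs at step 3 with the returned capacity in the pool.
Why nothing smaller works — every single abort fails: P9 alone leaves P8 blocked (short on R2 and R3); P8 alone leaves P9 blocked (short on R2); P6 alone leaves P9 blocked (short on R2); P1 alone leaves P9 blocked (short on R2 and R1); P5 alone leaves P9 blocked (short on R2 and R1).
One survivor order: P1, P5, P9. Check, step by step (post-abort pool first):
  pool = (3, 4, 5)
  P1 needs (1, 1, 1) <= (3, 4, 5) -> finishes; pool += (3, 1, 0) = (6, 5, 5)
  P5 needs (3, 0, 1) <= (6, 5, 5) -> finishes; pool += (1, 1, 0) = (7, 6, 5)
  P9 needs (7, 1, 3) <= (7, 6, 5) -> finishes; pool += (1, 1, 1) = (8, 7, 6)


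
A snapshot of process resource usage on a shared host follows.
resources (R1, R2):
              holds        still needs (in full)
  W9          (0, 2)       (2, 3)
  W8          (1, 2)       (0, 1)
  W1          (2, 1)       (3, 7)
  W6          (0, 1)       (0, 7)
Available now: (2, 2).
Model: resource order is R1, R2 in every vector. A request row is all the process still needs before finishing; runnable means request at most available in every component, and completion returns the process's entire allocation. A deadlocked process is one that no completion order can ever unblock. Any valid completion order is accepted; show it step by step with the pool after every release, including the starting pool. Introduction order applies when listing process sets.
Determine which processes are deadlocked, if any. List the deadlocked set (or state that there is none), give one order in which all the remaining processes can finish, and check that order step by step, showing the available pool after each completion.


Deadlocked set: W1 and W6.
Key observation: after W8, W9 complete, (3, 6) is the best the pool ever gets, yet each leftover process wants more R2.
The rest can finish in the order W8, W9. Check, step by step:
  pool = (2, 2)
  W8 needs (0, 1) <= (2, 2) -> finishes; pool += (1, 2) = (3, 4)
  W9 needs (2, 3) <= (3, 4) -> finishes; pool += (0, 2) = (3, 6)
The blocked processes can never fit:
  W1 cannot run: need (3, 7) vs free (3, 6) (insufficient R2)
  W6 cannot run: need (0, 7) vs free (3, 6) (insufficient R2)


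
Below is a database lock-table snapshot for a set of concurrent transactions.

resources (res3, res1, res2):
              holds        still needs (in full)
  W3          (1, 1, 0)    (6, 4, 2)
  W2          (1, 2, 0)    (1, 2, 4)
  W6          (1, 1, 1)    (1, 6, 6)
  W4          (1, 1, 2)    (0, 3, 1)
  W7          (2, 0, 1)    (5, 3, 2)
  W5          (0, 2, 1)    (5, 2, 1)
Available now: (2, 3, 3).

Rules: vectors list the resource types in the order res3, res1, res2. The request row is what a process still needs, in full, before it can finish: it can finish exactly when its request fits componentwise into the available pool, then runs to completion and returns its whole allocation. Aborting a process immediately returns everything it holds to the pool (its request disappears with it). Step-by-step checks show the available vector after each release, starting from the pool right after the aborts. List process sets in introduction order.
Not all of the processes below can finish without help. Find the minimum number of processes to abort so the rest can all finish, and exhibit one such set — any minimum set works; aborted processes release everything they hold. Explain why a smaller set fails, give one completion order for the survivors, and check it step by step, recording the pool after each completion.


The answer: abort W6.
Key observation: the returned (1, 1, 1) from W6 is what brings W7 — unrunnable before, under any order — into play at step 3.
Minimality: the empty abort set fails — the state is deadlocked as it stands.
The survivors complete as W4, W2, W7, W5, W3. Walking it through (starting from the post-abort pool):
  pool = (3, 4, 4)
  run W4 (needs (0, 3, 1), free (3, 4, 4)); after release of (1, 1, 2) the pool is (4, 5, 6)
  run W2 (needs (1, 2, 4), free (4, 5, 6)); after release of (1, 2, 0) the pool is (5, 7, 6)
  run W7 (needs (5, 3, 2), free (5, 7, 6)); after release of (2, 0, 1) the pool is (7, 7, 7)
  run W5 (needs (5, 2, 1), free (7, 7, 7)); after release of (0, 2, 1) the pool is (7, 9, 8)
  run W3 (needs (6, 4, 2), free (7, 9, 8)); after release of (1, 1, 0) the pool is (8, 10, 8)


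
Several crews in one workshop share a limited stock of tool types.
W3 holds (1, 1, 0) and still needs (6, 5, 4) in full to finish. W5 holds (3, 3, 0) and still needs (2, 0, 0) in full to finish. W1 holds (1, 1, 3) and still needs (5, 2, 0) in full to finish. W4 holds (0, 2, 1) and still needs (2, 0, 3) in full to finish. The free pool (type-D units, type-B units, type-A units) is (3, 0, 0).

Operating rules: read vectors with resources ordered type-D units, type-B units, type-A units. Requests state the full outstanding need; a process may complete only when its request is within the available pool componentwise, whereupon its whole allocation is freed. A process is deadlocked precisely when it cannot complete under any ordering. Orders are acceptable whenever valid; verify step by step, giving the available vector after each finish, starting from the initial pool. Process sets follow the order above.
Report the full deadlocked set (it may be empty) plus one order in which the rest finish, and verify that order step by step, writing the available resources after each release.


The deadlocked set is empty.
Key observation: W5 can run right away; the returned allocation unlocks the remaining processes in turn.
A valid finishing order for the others: W5, W1, W4, W3. Check, step by step:
  pool = (3, 0, 0)
  W5: need (2, 0, 0) fits (3, 0, 0); releases (3, 3, 0), pool now (6, 3, 0)
  W1: need (5, 2, 0) fits (6, 3, 0); releases (1, 1, 3), pool now (7, 4, 3)
  W4: need (2, 0, 3) fits (7, 4, 3); releases (0, 2, 1), pool now (7, 6, 4)
  W3: need (6, 5, 4) fits (7, 6, 4); releases (1, 1, 0), pool now (8, 7, 4)


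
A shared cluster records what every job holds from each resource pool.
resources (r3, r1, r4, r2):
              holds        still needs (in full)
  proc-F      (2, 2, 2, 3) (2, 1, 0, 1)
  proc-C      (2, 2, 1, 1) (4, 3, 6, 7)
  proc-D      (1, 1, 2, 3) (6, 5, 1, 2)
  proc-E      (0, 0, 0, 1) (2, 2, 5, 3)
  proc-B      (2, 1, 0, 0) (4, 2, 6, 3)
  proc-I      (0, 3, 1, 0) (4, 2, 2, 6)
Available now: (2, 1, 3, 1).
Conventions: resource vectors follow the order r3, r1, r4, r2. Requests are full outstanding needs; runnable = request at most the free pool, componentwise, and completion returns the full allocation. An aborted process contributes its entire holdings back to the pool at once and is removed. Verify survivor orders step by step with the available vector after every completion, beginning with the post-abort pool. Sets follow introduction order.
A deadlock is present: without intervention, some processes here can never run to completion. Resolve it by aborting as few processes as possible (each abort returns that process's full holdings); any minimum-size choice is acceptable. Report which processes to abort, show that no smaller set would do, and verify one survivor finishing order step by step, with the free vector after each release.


Abort proc-D.
Key observation: no ordering could ever have run proc-B before the abort of proc-D; with (1, 1, 2, 3) back in the pool it fits at step 2.
No smaller set exists: with zero aborts the deadlock remains.
Survivors finish in the order: proc-F, proc-B, proc-E, proc-I, proc-C. Verifying each step (pool after the aborts first):
  pool = (3, 2, 5, 4)
  run proc-F (needs (2, 1, 0, 1), free (3, 2, 5, 4)); after release of (2, 2, 2, 3) the pool is (5, 4, 7, 7)
  run proc-B (needs (4, 2, 6, 3), free (5, 4, 7, 7)); after release of (2, 1, 0, 0) the pool is (7, 5, 7, 7)
  run proc-E (needs (2, 2, 5, 3), free (7, 5, 7, 7)); after release of (0, 0, 0, 1) the pool is (7, 5, 7, 8)
  run proc-I (needs (4, 2, 2, 6), free (7, 5, 7, 8)); after release of (0, 3, 1, 0) the pool is (7, 8, 8, 8)
  run proc-C (needs (4, 3, 6, 7), free (7, 8, 8, 8)); after release of (2, 2, 1, 1) the pool is (9, 10, 9, 9)


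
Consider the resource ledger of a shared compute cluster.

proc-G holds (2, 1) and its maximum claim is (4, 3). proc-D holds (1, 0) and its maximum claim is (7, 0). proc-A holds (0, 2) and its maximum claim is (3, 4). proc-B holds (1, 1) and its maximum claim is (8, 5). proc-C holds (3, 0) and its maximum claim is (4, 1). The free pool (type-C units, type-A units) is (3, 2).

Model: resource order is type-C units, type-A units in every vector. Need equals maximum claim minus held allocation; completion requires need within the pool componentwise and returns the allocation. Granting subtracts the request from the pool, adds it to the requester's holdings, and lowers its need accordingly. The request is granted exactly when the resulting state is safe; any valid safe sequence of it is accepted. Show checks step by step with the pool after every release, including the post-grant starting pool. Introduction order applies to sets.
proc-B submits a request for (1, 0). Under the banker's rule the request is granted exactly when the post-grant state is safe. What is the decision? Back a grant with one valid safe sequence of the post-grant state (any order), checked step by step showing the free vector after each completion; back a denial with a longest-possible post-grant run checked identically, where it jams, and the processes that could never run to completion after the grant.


GRANT: granting preserves safety; a valid post-grant sequence is proc-G, proc-A, proc-C, proc-B, proc-D.
Key observation: with (2, 2) left after the transfer, proc-G can run at once — the state stays safe.
Step-by-step check of the post-grant state:
  pool = (2, 2)
  proc-G: need (2, 2) fits (2, 2); releases (2, 1), pool now (4, 3)
  proc-A: need (3, 2) fits (4, 3); releases (0, 2), pool now (4, 5)
  proc-C: need (1, 1) fits (4, 5); releases (3, 0), pool now (7, 5)
  proc-B: need (6, 4) fits (7, 5); releases (2, 1), pool now (9, 6)
  proc-D: need (6, 0) fits (9, 6); releases (1, 0), pool now (10, 6)


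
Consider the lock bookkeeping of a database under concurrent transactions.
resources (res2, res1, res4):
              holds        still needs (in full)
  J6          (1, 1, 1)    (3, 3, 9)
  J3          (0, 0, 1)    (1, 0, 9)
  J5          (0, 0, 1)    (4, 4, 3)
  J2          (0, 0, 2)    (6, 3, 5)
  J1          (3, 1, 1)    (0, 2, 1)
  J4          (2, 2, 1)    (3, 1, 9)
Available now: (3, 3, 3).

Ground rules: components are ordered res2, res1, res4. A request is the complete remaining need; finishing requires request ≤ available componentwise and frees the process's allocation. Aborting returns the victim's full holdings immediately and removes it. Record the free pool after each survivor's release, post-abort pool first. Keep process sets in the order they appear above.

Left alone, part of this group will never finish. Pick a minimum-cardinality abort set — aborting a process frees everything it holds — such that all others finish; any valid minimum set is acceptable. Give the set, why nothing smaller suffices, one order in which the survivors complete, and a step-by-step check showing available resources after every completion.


The answer: abort J3 and J4.
Key observation: J6 could never have finished before the abort; with (2, 2, 2) returned by J3 and J4, it fits at step 4.
No one abort is enough; case by case: J6 alone leaves J3 blocked (short on res4); J3 alone leaves J6 blocked (short on res4); J5 alone leaves J6 blocked (short on res4); J2 alone leaves J6 blocked (short on res4); J1 alone leaves J6 blocked (short on res4); J4 alone leaves J6 blocked (short on res4).
The survivors complete as J1, J5, J2, J6. Walking it through (starting from the post-abort pool):
  pool = (5, 5, 5)
  run J1 (needs (0, 2, 1), free (5, 5, 5)); after release of (3, 1, 1) the pool is (8, 6, 6)
  run J5 (needs (4, 4, 3), free (8, 6, 6)); after release of (0, 0, 1) the pool is (8, 6, 7)
  run J2 (needs (6, 3, 5), free (8, 6, 7)); after release of (0, 0, 2) the pool is (8, 6, 9)
  run J6 (needs (3, 3, 9), free (8, 6, 9)); after release of (1, 1, 1) the pool is (9, 7, 10)


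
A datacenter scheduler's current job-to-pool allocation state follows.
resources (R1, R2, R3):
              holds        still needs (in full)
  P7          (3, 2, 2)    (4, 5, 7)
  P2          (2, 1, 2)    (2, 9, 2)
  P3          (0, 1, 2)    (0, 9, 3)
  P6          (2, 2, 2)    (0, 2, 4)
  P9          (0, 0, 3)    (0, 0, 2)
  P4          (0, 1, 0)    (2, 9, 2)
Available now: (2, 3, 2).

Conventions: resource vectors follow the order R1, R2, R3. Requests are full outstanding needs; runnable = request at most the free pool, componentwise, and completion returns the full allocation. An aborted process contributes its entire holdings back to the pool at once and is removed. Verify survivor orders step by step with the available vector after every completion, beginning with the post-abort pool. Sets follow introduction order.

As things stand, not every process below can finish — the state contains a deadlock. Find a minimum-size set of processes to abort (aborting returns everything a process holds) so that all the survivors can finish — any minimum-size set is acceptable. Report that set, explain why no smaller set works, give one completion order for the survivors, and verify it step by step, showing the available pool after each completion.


Abort P2 and P4.
Key observation: the deadlocked P3 becomes finishable only because P2 and P4 released (2, 2, 2); it completes at step 4 below.
Minimality, checking each single-abort alternative: P7 alone leaves P2 blocked (short on R2); P2 alone leaves P3 blocked (short on R2); P3 alone leaves P2 blocked (short on R2); P6 alone leaves P2 blocked (short on R2); P9 alone leaves P2 blocked (short on R2); P4 alone leaves P2 blocked (short on R2).
The survivors complete as P6, P9, P7, P3. Step-by-step check (starting from the post-abort pool):
  pool = (4, 5, 4)
  P6 needs (0, 2, 4) <= (4, 5, 4) -> finishes; pool += (2, 2, 2) = (6, 7, 6)
  P9 needs (0, 0, 2) <= (6, 7, 6) -> finishes; pool += (0, 0, 3) = (6, 7, 9)
  P7 needs (4, 5, 7) <= (6, 7, 9) -> finishes; pool += (3, 2, 2) = (9, 9, 11)
  P3 needs (0, 9, 3) <= (9, 9, 11) -> finishes; pool += (0, 1, 2) = (9, 10, 13)


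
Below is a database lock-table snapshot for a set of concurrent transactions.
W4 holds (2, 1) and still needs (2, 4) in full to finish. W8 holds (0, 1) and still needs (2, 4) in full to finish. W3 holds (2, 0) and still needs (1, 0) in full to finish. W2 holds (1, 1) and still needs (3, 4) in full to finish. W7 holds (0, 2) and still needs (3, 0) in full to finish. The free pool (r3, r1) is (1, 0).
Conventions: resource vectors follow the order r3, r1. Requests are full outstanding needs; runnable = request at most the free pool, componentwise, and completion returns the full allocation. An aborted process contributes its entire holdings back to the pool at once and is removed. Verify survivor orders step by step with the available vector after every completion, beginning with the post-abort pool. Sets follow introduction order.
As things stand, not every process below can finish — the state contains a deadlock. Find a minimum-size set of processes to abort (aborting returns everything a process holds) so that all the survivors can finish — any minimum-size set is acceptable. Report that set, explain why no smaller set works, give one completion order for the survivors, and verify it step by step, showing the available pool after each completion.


The answer: abort W4 and W8.
Key observation: the deadlocked W2 becomes finishable only because W4 and W8 released (2, 2); it completes at step 2 below.
Minimality, checking each single-abort alternative: W4 alone leaves W8 blocked (short on r1); W8 alone leaves W4 blocked (short on r1); W3 alone leaves W4 blocked (short on r1); W2 alone leaves W4 blocked (short on r1); W7 alone leaves W4 blocked (short on r1).
One survivor order: W7, W2, W3. Step-by-step check (post-abort pool first):
  pool = (3, 2)
  run W7 (needs (3, 0), free (3, 2)); after release of (0, 2) the pool is (3, 4)
  run W2 (needs (3, 4), free (3, 4)); after release of (1, 1) the pool is (4, 5)
  run W3 (needs (1, 0), free (4, 5)); after release of (2, 0) the pool is (6, 5)


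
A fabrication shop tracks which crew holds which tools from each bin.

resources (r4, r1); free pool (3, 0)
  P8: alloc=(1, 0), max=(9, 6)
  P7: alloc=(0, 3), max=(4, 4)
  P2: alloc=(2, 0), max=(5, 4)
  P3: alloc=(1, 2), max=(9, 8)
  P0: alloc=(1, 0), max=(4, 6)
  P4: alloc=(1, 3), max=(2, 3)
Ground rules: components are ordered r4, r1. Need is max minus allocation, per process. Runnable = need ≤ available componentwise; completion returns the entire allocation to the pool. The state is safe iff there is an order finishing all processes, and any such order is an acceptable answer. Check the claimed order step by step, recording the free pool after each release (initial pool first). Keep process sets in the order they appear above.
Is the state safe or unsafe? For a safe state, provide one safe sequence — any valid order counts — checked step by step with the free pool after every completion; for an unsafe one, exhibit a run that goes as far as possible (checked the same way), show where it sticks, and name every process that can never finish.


The state is UNSAFE.
Key observation: P4, P7, P0, P2 can finish, but then (7, 6) is all there is, and the blocked group's r4 demands exceed it.
A maximal execution: P4, P7, P0, P2 — then nothing else fits. Step-by-step check:
  pool = (3, 0)
  P4: need (1, 0) fits (3, 0); releases (1, 3), pool now (4, 3)
  P7: need (4, 1) fits (4, 3); releases (0, 3), pool now (4, 6)
  P0: need (3, 6) fits (4, 6); releases (1, 0), pool now (5, 6)
  P2: need (3, 4) fits (5, 6); releases (2, 0), pool now (7, 6)
  P8 cannot run: need (8, 6) vs free (7, 6) (insufficient r4)
  P3 cannot run: need (8, 6) vs free (7, 6) (insufficient r4)
Processes that can never finish: P8 and P3.


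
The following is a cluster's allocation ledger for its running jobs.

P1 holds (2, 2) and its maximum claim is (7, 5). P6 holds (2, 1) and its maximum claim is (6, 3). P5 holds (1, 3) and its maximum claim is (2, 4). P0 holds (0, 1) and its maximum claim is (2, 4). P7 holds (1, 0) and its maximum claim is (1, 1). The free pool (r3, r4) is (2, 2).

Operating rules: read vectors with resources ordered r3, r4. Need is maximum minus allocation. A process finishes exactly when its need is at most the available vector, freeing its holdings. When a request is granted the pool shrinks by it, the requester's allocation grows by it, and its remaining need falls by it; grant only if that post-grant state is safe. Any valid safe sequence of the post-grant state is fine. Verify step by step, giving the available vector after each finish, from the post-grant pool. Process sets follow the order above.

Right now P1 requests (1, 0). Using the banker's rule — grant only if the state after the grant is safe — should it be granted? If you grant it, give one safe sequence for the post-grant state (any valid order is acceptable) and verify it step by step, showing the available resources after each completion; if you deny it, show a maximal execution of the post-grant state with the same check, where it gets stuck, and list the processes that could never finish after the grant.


DENY — the pretend-granted state is unsafe.
Key observation: once P5, P0, P7 finish, the pool peaks at (3, 6) — and every remaining process still needs more r3 than that.
Pretend the grant happened; the run P5, P0, P7 goes as far as possible. Step-by-step check:
  pool = (1, 2)
  run P5 (needs (1, 1), free (1, 2)); after release of (1, 3) the pool is (2, 5)
  run P0 (needs (2, 3), free (2, 5)); after release of (0, 1) the pool is (2, 6)
  run P7 (needs (0, 1), free (2, 6)); after release of (1, 0) the pool is (3, 6)
  P1 cannot run: need (4, 3) vs free (3, 6) (insufficient r3)
  P6 cannot run: need (4, 2) vs free (3, 6) (insufficient r3)
Post-grant, the permanently blocked set is P1 and P6.


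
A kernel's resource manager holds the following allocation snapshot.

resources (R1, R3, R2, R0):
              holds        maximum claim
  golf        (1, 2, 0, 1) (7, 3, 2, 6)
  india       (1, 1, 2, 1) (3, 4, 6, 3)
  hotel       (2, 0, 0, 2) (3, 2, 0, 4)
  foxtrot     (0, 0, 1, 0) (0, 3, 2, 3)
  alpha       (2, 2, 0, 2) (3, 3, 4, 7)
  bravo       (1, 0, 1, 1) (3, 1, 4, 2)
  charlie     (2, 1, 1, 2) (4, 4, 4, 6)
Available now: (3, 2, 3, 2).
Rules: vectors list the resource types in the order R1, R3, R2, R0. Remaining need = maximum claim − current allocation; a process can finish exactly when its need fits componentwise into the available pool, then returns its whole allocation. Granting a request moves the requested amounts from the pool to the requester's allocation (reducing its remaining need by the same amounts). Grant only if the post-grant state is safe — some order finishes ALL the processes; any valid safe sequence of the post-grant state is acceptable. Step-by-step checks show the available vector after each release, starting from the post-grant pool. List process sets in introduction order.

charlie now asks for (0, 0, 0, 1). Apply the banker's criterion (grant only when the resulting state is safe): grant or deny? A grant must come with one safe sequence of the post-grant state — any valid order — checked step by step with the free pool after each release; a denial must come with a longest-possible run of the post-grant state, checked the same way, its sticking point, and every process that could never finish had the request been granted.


DENY. Granting would leave the state unsafe.
Key observation: after bravo, hotel the pool peaks at (6, 2, 4, 4), and each blocked process is short somewhere: golf on R0; india on R3; foxtrot on R3; alpha on R0; charlie on R3.
On the post-grant state, bravo, hotel is a maximal run — nothing extends it. Check, step by step:
  pool = (3, 2, 3, 1)
  bravo needs (2, 1, 3, 1) <= (3, 2, 3, 1) -> finishes; pool += (1, 0, 1, 1) = (4, 2, 4, 2)
  hotel needs (1, 2, 0, 2) <= (4, 2, 4, 2) -> finishes; pool += (2, 0, 0, 2) = (6, 2, 4, 4)
  golf cannot run: need (6, 1, 2, 5) vs free (6, 2, 4, 4) (insufficient R0)
  india cannot run: need (2, 3, 4, 2) vs free (6, 2, 4, 4) (insufficient R3)
  foxtrot cannot run: need (0, 3, 1, 3) vs free (6, 2, 4, 4) (insufficient R3)
  alpha cannot run: need (1, 1, 4, 5) vs free (6, 2, 4, 4) (insufficient R0)
  charlie cannot run: need (2, 3, 3, 3) vs free (6, 2, 4, 4) (insufficient R3)
Had the request been granted, golf, india, foxtrot, alpha and charlie could never finish.


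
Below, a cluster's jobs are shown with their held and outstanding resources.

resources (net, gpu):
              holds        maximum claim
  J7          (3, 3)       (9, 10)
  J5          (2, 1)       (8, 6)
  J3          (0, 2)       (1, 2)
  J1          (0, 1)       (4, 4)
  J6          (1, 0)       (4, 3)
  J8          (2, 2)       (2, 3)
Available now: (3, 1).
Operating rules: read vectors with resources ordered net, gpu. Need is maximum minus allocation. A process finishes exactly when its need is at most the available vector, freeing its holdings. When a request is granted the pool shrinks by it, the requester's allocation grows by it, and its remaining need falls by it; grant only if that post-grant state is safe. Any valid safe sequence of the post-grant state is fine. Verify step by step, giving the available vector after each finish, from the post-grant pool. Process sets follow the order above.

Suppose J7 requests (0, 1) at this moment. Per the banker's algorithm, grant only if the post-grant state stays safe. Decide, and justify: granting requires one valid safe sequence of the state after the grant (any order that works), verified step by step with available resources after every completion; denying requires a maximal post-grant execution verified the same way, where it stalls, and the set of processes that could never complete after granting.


GRANT — the state after the grant stays safe, e.g. via J3, J8, J1, J6, J5, J7.
Key observation: after the grant the pool drops to (3, 0), which still lets J3 finish first and unwind the rest.
Step-by-step check of the post-grant state:
  pool = (3, 0)
  run J3 (needs (1, 0), free (3, 0)); after release of (0, 2) the pool is (3, 2)
  run J8 (needs (0, 1), free (3, 2)); after release of (2, 2) the pool is (5, 4)
  run J1 (needs (4, 3), free (5, 4)); after release of (0, 1) the pool is (5, 5)
  run J6 (needs (3, 3), free (5, 5)); after release of (1, 0) the pool is (6, 5)
  run J5 (needs (6, 5), free (6, 5)); after release of (2, 1) the pool is (8, 6)
  run J7 (needs (6, 6), free (8, 6)); after release of (3, 4) the pool is (11, 10)
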